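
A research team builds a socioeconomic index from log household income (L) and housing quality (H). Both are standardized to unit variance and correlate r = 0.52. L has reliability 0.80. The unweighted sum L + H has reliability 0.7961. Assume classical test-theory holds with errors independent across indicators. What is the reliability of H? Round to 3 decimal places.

Var(L+H) = 2 + 2·0.52 = 3.040.
True-score variance = ρ_L + ρ_H + 2·0.52, so 0.7961 = (0.80 + ρ_H + 1.04) / 3.040.
ρ_H = 0.7961·3.040 − 0.80 − 1.04 = 0.580.

0.580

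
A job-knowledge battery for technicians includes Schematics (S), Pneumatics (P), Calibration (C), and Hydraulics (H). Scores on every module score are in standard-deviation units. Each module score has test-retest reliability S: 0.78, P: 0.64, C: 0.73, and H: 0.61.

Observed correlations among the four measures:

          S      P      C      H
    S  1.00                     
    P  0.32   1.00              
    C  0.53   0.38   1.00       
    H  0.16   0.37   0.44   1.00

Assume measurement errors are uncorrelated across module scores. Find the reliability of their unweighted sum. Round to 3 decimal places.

0.852

Var(S+P+C+H) = 4 + 2·[0.32 + 0.53 + 0.16 + 0.38 + 0.37 + 0.44] = 4 + 4.4 = 8.4.
Under uncorrelated errors the observed covariances equal the true-score covariances, so only the own-variance terms attenuate.
True-score variance = [0.78 + 0.64 + 0.73 + 0.61] + 4.4 = 2.76 + 4.4 = 7.16.
Reliability = 7.16 / 8.4 = 0.852.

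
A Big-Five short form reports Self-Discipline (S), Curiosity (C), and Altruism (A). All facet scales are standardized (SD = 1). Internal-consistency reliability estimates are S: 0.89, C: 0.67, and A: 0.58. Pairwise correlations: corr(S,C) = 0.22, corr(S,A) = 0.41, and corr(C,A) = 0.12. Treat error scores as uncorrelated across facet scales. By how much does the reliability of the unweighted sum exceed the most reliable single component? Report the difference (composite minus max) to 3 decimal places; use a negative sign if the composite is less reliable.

Var(sum) = 3 + 1.5 = 4.5; true-score variance = 2.14 + 1.5 = 3.64; composite reliability = 0.8089.
Max component reliability = 0.8900.
Difference = 0.8089 − 0.8900 = -0.081.

-0.081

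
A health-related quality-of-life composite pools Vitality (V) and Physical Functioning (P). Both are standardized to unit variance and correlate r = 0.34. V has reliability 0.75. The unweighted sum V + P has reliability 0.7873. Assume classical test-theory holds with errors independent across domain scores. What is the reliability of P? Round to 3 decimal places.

Var(V+P) = 2 + 2·0.34 = 2.680.
True-score variance = ρ_V + ρ_P + 2·0.34, so 0.7873 = (0.75 + ρ_P + 0.68) / 2.680.
ρ_P = 0.7873·2.680 − 0.75 − 0.68 = 0.680.

0.680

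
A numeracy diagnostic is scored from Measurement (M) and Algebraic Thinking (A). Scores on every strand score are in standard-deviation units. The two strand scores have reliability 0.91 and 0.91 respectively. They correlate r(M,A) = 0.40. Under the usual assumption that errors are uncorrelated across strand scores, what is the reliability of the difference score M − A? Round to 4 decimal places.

Var(M−A) = 1 + 1 − 2·0.40 = 2 − 0.8 = 1.2.
With uncorrelated errors the cross-covariances are all true-score covariance, so they carry over unchanged; only the diagonal terms shrink to ρᵢσᵢ².
True-score variance = [0.91 + 0.91] − 0.8 = 1.82 − 0.8 = 1.02.
Reliability = 1.02 / 1.2 = 0.8500.

0.8500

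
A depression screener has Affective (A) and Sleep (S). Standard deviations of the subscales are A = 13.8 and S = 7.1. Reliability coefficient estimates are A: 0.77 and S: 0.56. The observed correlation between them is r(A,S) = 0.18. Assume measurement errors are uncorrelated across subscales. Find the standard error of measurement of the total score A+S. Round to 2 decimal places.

8.12

Var(total) = 240.85 + 35.2728 = 276.123.
True-score variance = 174.868 + 35.2728 = 210.141, so reliability = 0.7610.
Error variance = 276.123 − 210.141 = 65.9816; SEM = √65.9816 = 8.12.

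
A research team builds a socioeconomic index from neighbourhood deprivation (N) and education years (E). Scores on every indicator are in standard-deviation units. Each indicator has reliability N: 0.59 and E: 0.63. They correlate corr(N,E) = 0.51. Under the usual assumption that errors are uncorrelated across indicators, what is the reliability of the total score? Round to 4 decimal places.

0.7417

Var(N+E) = 2 + 2·[0.51] = 2 + 1.02 = 3.02.
Under uncorrelated errors the observed covariances equal the true-score covariances, so only the own-variance terms attenuate.
True-score variance = [0.59 + 0.63] + 1.02 = 1.22 + 1.02 = 2.24.
Reliability = 2.24 / 3.02 = 0.7417.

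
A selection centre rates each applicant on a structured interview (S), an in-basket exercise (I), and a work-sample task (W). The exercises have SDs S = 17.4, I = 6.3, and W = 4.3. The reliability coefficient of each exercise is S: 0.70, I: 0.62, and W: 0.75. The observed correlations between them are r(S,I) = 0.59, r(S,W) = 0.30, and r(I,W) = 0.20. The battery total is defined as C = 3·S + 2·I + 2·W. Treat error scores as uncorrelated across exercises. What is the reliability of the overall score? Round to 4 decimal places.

0.7785

Var(C) = 3²·17.4² + 2²·6.3² + 2²·4.3² + 2·[6·17.4·6.3·0.59 + 6·17.4·4.3·0.30 + 4·6.3·4.3·0.20] = 2957.56 + 1088.81 = 4046.37.
With uncorrelated errors the cross-covariances are all true-score covariance, so they carry over unchanged; only the diagonal terms shrink to ρᵢσᵢ².
True-score variance = [3²·17.4²·0.70 + 2²·6.3²·0.62 + 2²·4.3²·0.75] + 1088.81 = 2061.29 + 1088.81 = 3150.09.
Reliability = 3150.09 / 4046.37 = 0.7785.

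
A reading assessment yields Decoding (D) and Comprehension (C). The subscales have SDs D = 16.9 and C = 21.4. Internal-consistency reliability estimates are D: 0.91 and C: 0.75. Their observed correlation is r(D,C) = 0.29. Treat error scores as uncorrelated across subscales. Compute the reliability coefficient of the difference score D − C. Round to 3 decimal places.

0.737

Var(D−C) = 16.9² + 21.4² − 2·16.9·21.4·0.29 = 743.57 − 209.763 = 533.807.
Because errors are independent across components, Cov(Tᵢ,Tⱼ) = Cov(Xᵢ,Xⱼ); the off-diagonal part of the true-score variance is the same as above.
True-score variance = [16.9²·0.91 + 21.4²·0.75] − 209.763 = 603.375 − 209.763 = 393.612.
Reliability = 393.612 / 533.807 = 0.737.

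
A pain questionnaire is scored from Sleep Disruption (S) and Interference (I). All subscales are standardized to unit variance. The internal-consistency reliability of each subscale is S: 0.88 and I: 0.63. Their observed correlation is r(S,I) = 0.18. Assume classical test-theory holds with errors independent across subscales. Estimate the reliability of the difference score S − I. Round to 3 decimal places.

Var(S−I) = 1 + 1 − 2·0.18 = 2 − 0.36 = 1.64.
Under uncorrelated errors the observed covariances equal the true-score covariances, so only the own-variance terms attenuate.
True-score variance = [0.88 + 0.63] − 0.36 = 1.51 − 0.36 = 1.15.
Reliability = 1.15 / 1.64 = 0.701.

0.701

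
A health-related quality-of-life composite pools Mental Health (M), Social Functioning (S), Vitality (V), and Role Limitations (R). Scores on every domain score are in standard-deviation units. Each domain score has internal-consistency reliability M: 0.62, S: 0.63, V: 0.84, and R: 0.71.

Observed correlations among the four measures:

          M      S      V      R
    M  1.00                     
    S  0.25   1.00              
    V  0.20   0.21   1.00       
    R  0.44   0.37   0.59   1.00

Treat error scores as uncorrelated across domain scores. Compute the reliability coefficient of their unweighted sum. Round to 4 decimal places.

Var(M+S+V+R) = 4 + 2·[0.25 + 0.20 + 0.44 + 0.21 + 0.37 + 0.59] = 4 + 4.12 = 8.12.
Because errors are independent across components, Cov(Tᵢ,Tⱼ) = Cov(Xᵢ,Xⱼ); the off-diagonal part of the true-score variance is the same as above.
True-score variance = [0.62 + 0.63 + 0.84 + 0.71] + 4.12 = 2.8 + 4.12 = 6.92.
Reliability = 6.92 / 8.12 = 0.8522.

0.8522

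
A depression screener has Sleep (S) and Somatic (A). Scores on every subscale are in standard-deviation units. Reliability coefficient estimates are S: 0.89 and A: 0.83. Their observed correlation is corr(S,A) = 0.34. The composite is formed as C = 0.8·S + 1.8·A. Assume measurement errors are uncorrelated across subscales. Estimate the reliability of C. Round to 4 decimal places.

Var(C) = 0.8² + 1.8² + 2·[1.44·0.34] = 3.88 + 0.9792 = 4.8592.
With uncorrelated errors the cross-covariances are all true-score covariance, so they carry over unchanged; only the diagonal terms shrink to ρᵢσᵢ².
True-score variance = [0.8²·0.89 + 1.8²·0.83] + 0.9792 = 3.2588 + 0.9792 = 4.238.
Reliability = 4.238 / 4.8592 = 0.8722.

0.8722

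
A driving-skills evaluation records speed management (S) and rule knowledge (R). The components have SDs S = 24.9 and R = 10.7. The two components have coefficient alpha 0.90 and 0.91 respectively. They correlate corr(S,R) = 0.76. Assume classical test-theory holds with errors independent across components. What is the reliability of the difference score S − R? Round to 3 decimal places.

0.781

Var(S−R) = 24.9² + 10.7² − 2·24.9·10.7·0.76 = 734.5 − 404.974 = 329.526.
Under uncorrelated errors the observed covariances equal the true-score covariances, so only the own-variance terms attenuate.
True-score variance = [24.9²·0.90 + 10.7²·0.91] − 404.974 = 662.195 − 404.974 = 257.221.
Reliability = 257.221 / 329.526 = 0.781.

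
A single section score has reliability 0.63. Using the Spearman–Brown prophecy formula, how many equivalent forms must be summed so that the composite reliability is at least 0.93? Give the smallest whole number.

k ≥ ρ*(1−ρ₁)/(ρ₁(1−ρ*)) = 0.93·0.37 / (0.63·0.07) = 7.803.
Smallest integer k = 8.

8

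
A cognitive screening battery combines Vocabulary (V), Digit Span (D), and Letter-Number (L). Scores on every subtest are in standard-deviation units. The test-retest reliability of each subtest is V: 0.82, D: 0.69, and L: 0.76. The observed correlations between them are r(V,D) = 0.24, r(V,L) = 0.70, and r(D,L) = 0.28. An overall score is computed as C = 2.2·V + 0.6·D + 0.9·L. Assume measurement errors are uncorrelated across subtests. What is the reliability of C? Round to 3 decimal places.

0.879

Var(C) = 2.2² + 0.6² + 0.9² + 2·[1.32·0.24 + 1.98·0.70 + 0.54·0.28] = 6.01 + 3.708 = 9.718.
Under uncorrelated errors the observed covariances equal the true-score covariances, so only the own-variance terms attenuate.
True-score variance = [2.2²·0.82 + 0.6²·0.69 + 0.9²·0.76] + 3.708 = 4.8328 + 3.708 = 8.5408.
Reliability = 8.5408 / 9.718 = 0.879.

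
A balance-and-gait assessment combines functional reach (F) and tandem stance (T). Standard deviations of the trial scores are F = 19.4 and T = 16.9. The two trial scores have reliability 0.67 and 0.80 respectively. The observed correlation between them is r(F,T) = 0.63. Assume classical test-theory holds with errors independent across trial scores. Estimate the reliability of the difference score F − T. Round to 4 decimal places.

0.2714

Var(F−T) = 19.4² + 16.9² − 2·19.4·16.9·0.63 = 661.97 − 413.104 = 248.866.
With uncorrelated errors the cross-covariances are all true-score covariance, so they carry over unchanged; only the diagonal terms shrink to ρᵢσᵢ².
True-score variance = [19.4²·0.67 + 16.9²·0.80] − 413.104 = 480.649 − 413.104 = 67.5456.
Reliability = 67.5456 / 248.866 = 0.2714.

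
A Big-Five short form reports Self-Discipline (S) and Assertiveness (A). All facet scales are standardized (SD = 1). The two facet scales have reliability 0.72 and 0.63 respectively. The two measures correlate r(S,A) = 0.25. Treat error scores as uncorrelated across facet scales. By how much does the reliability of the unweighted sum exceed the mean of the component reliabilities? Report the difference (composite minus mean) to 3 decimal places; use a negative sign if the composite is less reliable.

Var(sum) = 2 + 0.5 = 2.5; true-score variance = 1.35 + 0.5 = 1.85; composite reliability = 0.7400.
Mean component reliability = 0.6750.
Difference = 0.7400 − 0.6750 = 0.065.

0.065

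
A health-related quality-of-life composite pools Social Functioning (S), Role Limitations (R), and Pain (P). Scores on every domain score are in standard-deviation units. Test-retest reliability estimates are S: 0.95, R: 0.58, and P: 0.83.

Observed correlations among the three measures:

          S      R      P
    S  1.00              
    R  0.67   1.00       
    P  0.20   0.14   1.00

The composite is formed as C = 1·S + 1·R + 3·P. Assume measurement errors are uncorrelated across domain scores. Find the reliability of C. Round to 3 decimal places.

0.861

Var(C) = 1 + 1 + 3² + 2·[0.67 + 3·0.20 + 3·0.14] = 11 + 3.38 = 14.38.
With uncorrelated errors the cross-covariances are all true-score covariance, so they carry over unchanged; only the diagonal terms shrink to ρᵢσᵢ².
True-score variance = [0.95 + 0.58 + 3²·0.83] + 3.38 = 9 + 3.38 = 12.38.
Reliability = 12.38 / 14.38 = 0.861.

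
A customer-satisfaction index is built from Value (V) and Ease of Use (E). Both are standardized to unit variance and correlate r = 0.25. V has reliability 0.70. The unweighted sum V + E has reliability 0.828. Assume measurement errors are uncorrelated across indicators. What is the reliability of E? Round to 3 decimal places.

0.870

Var(V+E) = 2 + 2·0.25 = 2.500.
True-score variance = ρ_V + ρ_E + 2·0.25, so 0.828 = (0.70 + ρ_E + 0.50) / 2.500.
ρ_E = 0.828·2.500 − 0.70 − 0.50 = 0.870.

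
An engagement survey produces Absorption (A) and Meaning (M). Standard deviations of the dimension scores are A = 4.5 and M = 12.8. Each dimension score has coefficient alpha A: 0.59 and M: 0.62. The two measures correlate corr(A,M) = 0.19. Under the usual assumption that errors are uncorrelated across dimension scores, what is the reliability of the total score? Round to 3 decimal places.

0.657

Var(A+M) = 4.5² + 12.8² + 2·[4.5·12.8·0.19] = 184.09 + 21.888 = 205.978.
Because errors are independent across components, Cov(Tᵢ,Tⱼ) = Cov(Xᵢ,Xⱼ); the off-diagonal part of the true-score variance is the same as above.
True-score variance = [4.5²·0.59 + 12.8²·0.62] + 21.888 = 113.528 + 21.888 = 135.416.
Reliability = 135.416 / 205.978 = 0.657.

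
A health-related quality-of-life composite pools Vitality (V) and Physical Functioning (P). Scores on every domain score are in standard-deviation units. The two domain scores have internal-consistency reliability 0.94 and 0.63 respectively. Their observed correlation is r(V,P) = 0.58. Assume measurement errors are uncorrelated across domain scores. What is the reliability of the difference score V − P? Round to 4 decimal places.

0.4881

Var(V−P) = 1 + 1 − 2·0.58 = 2 − 1.16 = 0.84.
Under uncorrelated errors the observed covariances equal the true-score covariances, so only the own-variance terms attenuate.
True-score variance = [0.94 + 0.63] − 1.16 = 1.57 − 1.16 = 0.41.
Reliability = 0.41 / 0.84 = 0.4881.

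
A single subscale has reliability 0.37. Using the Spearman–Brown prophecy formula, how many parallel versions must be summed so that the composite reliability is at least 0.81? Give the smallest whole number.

k ≥ ρ*(1−ρ₁)/(ρ₁(1−ρ*)) = 0.81·0.63 / (0.37·0.19) = 7.259.
Smallest integer k = 8.

8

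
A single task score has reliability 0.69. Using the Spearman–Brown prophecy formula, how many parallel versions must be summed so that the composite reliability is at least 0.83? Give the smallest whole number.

3

k ≥ ρ*(1−ρ₁)/(ρ₁(1−ρ*)) = 0.83·0.31 / (0.69·0.17) = 2.194.
Smallest integer k = 3.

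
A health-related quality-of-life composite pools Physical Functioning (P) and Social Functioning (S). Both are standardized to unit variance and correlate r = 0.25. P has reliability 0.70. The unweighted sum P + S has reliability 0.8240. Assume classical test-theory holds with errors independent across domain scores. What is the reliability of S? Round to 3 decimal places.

Var(P+S) = 2 + 2·0.25 = 2.500.
True-score variance = ρ_P + ρ_S + 2·0.25, so 0.8240 = (0.70 + ρ_S + 0.50) / 2.500.
ρ_S = 0.8240·2.500 − 0.70 − 0.50 = 0.860.

0.860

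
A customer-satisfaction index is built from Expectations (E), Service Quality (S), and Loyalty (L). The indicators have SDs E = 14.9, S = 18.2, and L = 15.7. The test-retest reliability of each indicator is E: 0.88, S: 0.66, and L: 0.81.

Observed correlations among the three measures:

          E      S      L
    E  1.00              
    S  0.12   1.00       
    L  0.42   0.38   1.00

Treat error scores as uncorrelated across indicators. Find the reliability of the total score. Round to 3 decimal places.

Var(E+S+L) = 14.9² + 18.2² + 15.7² + 2·[14.9·18.2·0.12 + 14.9·15.7·0.42 + 18.2·15.7·0.38] = 799.74 + 478.747 = 1278.49.
With uncorrelated errors the cross-covariances are all true-score covariance, so they carry over unchanged; only the diagonal terms shrink to ρᵢσᵢ².
True-score variance = [14.9²·0.88 + 18.2²·0.66 + 15.7²·0.81] + 478.747 = 613.644 + 478.747 = 1092.39.
Reliability = 1092.39 / 1278.49 = 0.854.

0.854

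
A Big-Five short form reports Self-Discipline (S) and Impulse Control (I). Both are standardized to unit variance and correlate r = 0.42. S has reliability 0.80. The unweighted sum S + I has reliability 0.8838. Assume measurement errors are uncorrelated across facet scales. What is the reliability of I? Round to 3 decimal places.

Var(S+I) = 2 + 2·0.42 = 2.840.
True-score variance = ρ_S + ρ_I + 2·0.42, so 0.8838 = (0.80 + ρ_I + 0.84) / 2.840.
ρ_I = 0.8838·2.840 − 0.80 − 0.84 = 0.870.

0.870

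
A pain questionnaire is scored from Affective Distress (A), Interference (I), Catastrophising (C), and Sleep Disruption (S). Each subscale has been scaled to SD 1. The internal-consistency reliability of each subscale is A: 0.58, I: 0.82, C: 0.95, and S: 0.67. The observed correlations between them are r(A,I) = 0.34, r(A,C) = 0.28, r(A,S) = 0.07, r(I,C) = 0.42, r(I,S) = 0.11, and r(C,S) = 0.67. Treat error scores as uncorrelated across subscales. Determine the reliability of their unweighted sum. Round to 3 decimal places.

Var(A+I+C+S) = 4 + 2·[0.34 + 0.28 + 0.07 + 0.42 + 0.11 + 0.67] = 4 + 3.78 = 7.78.
With uncorrelated errors the cross-covariances are all true-score covariance, so they carry over unchanged; only the diagonal terms shrink to ρᵢσᵢ².
True-score variance = [0.58 + 0.82 + 0.95 + 0.67] + 3.78 = 3.02 + 3.78 = 6.8.
Reliability = 6.8 / 7.78 = 0.874.

0.874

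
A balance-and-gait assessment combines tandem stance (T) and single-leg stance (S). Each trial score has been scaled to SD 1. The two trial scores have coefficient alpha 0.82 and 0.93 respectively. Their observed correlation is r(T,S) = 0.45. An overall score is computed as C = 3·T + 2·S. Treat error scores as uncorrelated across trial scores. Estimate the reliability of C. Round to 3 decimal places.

0.897

Var(C) = 3² + 2² + 2·[6·0.45] = 13 + 5.4 = 18.4.
Under uncorrelated errors the observed covariances equal the true-score covariances, so only the own-variance terms attenuate.
True-score variance = [3²·0.82 + 2²·0.93] + 5.4 = 11.1 + 5.4 = 16.5.
Reliability = 16.5 / 18.4 = 0.897.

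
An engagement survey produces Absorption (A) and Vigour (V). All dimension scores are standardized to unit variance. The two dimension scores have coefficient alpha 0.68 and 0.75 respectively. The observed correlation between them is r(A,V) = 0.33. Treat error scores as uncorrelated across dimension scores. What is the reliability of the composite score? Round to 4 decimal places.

0.7857

Var(A+V) = 2 + 2·[0.33] = 2 + 0.66 = 2.66.
Under uncorrelated errors the observed covariances equal the true-score covariances, so only the own-variance terms attenuate.
True-score variance = [0.68 + 0.75] + 0.66 = 1.43 + 0.66 = 2.09.
Reliability = 2.09 / 2.66 = 0.7857.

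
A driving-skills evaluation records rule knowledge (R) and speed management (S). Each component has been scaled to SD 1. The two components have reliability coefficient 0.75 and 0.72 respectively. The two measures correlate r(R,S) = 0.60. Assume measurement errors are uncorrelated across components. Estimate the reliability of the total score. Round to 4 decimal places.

Var(R+S) = 2 + 2·[0.60] = 2 + 1.2 = 3.2.
Under uncorrelated errors the observed covariances equal the true-score covariances, so only the own-variance terms attenuate.
True-score variance = [0.75 + 0.72] + 1.2 = 1.47 + 1.2 = 2.67.
Reliability = 2.67 / 3.2 = 0.8344.

0.8344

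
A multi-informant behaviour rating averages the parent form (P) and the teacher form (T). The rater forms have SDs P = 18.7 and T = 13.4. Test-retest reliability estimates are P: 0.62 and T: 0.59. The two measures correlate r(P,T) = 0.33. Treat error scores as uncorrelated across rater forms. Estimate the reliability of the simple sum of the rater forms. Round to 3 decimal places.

Var(P+T) = 18.7² + 13.4² + 2·[18.7·13.4·0.33] = 529.25 + 165.383 = 694.633.
With uncorrelated errors the cross-covariances are all true-score covariance, so they carry over unchanged; only the diagonal terms shrink to ρᵢσᵢ².
True-score variance = [18.7²·0.62 + 13.4²·0.59] + 165.383 = 322.748 + 165.383 = 488.131.
Reliability = 488.131 / 694.633 = 0.703.

0.703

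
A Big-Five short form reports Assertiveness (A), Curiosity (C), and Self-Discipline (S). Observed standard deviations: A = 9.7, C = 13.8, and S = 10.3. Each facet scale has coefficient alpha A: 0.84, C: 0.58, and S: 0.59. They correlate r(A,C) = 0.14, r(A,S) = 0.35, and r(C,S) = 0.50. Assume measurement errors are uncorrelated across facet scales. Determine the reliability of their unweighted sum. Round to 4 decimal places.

0.7836

Var(A+C+S) = 9.7² + 13.8² + 10.3² + 2·[9.7·13.8·0.14 + 9.7·10.3·0.35 + 13.8·10.3·0.50] = 390.62 + 249.558 = 640.178.
Under uncorrelated errors the observed covariances equal the true-score covariances, so only the own-variance terms attenuate.
True-score variance = [9.7²·0.84 + 13.8²·0.58 + 10.3²·0.59] + 249.558 = 252.084 + 249.558 = 501.642.
Reliability = 501.642 / 640.178 = 0.7836.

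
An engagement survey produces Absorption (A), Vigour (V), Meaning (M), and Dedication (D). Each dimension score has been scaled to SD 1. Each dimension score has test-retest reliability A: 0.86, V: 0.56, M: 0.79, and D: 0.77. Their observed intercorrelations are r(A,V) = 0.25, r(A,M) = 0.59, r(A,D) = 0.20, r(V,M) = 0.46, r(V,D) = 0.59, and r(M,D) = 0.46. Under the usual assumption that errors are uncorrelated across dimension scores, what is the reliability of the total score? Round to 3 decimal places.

0.888

Var(A+V+M+D) = 4 + 2·[0.25 + 0.59 + 0.20 + 0.46 + 0.59 + 0.46] = 4 + 5.1 = 9.1.
Under uncorrelated errors the observed covariances equal the true-score covariances, so only the own-variance terms attenuate.
True-score variance = [0.86 + 0.56 + 0.79 + 0.77] + 5.1 = 2.98 + 5.1 = 8.08.
Reliability = 8.08 / 9.1 = 0.888.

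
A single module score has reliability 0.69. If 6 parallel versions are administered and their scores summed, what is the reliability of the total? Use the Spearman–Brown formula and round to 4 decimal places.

ρ_k = kρ / (1 + (k−1)ρ) = 6·0.69 / (1 + 5·0.69) = 4.140 / 4.450 = 0.9303.

0.9303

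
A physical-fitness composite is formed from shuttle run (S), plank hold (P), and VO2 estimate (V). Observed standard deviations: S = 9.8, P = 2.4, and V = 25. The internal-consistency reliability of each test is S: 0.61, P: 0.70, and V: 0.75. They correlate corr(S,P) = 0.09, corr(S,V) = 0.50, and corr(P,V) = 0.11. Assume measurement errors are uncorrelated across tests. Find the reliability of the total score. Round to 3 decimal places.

Var(S+P+V) = 9.8² + 2.4² + 25² + 2·[9.8·2.4·0.09 + 9.8·25·0.50 + 2.4·25·0.11] = 726.8 + 262.434 = 989.234.
With uncorrelated errors the cross-covariances are all true-score covariance, so they carry over unchanged; only the diagonal terms shrink to ρᵢσᵢ².
True-score variance = [9.8²·0.61 + 2.4²·0.70 + 25²·0.75] + 262.434 = 531.366 + 262.434 = 793.8.
Reliability = 793.8 / 989.234 = 0.802.

0.802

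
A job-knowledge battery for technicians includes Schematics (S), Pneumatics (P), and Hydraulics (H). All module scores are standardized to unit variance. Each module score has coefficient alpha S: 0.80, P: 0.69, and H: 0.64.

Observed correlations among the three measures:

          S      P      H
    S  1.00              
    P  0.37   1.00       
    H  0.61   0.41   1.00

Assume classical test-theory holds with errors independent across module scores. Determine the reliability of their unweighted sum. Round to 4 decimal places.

Var(S+P+H) = 3 + 2·[0.37 + 0.61 + 0.41] = 3 + 2.78 = 5.78.
Because errors are independent across components, Cov(Tᵢ,Tⱼ) = Cov(Xᵢ,Xⱼ); the off-diagonal part of the true-score variance is the same as above.
True-score variance = [0.80 + 0.69 + 0.64] + 2.78 = 2.13 + 2.78 = 4.91.
Reliability = 4.91 / 5.78 = 0.8495.

0.8495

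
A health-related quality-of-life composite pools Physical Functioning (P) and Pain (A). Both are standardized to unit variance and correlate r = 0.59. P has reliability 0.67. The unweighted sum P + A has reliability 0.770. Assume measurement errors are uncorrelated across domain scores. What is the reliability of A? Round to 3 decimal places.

Var(P+A) = 2 + 2·0.59 = 3.180.
True-score variance = ρ_P + ρ_A + 2·0.59, so 0.770 = (0.67 + ρ_A + 1.18) / 3.180.
ρ_A = 0.770·3.180 − 0.67 − 1.18 = 0.599.

0.599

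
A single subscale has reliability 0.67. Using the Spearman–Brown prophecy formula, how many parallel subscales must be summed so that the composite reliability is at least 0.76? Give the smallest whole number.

k ≥ ρ*(1−ρ₁)/(ρ₁(1−ρ*)) = 0.76·0.33 / (0.67·0.24) = 1.560.
Smallest integer k = 2.

2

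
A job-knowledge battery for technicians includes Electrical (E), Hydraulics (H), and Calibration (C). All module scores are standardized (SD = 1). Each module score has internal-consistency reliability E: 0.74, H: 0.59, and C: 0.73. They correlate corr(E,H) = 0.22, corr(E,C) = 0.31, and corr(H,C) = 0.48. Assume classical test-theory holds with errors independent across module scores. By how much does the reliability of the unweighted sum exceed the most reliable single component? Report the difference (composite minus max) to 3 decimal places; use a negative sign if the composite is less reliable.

0.073

Var(sum) = 3 + 2.02 = 5.02; true-score variance = 2.06 + 2.02 = 4.08; composite reliability = 0.8127.
Max component reliability = 0.7400.
Difference = 0.8127 − 0.7400 = 0.073.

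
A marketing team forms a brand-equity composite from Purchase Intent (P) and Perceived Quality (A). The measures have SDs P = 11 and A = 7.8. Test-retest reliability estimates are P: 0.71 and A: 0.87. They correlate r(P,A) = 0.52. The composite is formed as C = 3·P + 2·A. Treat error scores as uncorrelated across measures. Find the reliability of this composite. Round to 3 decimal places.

Var(C) = 3²·11² + 2²·7.8² + 2·[6·11·7.8·0.52] = 1332.36 + 535.392 = 1867.75.
Because errors are independent across components, Cov(Tᵢ,Tⱼ) = Cov(Xᵢ,Xⱼ); the off-diagonal part of the true-score variance is the same as above.
True-score variance = [3²·11²·0.71 + 2²·7.8²·0.87] + 535.392 = 984.913 + 535.392 = 1520.31.
Reliability = 1520.31 / 1867.75 = 0.814.

0.814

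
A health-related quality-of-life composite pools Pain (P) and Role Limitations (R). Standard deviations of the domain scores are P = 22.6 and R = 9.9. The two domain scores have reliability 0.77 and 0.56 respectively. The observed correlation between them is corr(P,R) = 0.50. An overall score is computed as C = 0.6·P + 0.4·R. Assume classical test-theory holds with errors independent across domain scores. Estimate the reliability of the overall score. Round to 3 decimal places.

Var(C) = 0.6²·22.6² + 0.4²·9.9² + 2·[0.24·22.6·9.9·0.50] = 199.555 + 53.6976 = 253.253.
With uncorrelated errors the cross-covariances are all true-score covariance, so they carry over unchanged; only the diagonal terms shrink to ρᵢσᵢ².
True-score variance = [0.6²·22.6²·0.77 + 0.4²·9.9²·0.56] + 53.6976 = 150.364 + 53.6976 = 204.062.
Reliability = 204.062 / 253.253 = 0.806.

0.806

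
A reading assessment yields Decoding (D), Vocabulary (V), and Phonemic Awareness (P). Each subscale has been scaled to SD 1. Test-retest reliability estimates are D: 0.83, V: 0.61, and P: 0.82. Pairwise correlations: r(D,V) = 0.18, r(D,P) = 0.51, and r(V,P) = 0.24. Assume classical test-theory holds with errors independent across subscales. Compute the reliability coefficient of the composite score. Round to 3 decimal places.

Var(D+V+P) = 3 + 2·[0.18 + 0.51 + 0.24] = 3 + 1.86 = 4.86.
Because errors are independent across components, Cov(Tᵢ,Tⱼ) = Cov(Xᵢ,Xⱼ); the off-diagonal part of the true-score variance is the same as above.
True-score variance = [0.83 + 0.61 + 0.82] + 1.86 = 2.26 + 1.86 = 4.12.
Reliability = 4.12 / 4.86 = 0.848.

0.848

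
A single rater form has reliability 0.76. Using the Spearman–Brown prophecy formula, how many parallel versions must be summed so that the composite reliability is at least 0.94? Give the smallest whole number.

5

k ≥ ρ*(1−ρ₁)/(ρ₁(1−ρ*)) = 0.94·0.24 / (0.76·0.06) = 4.947.
Smallest integer k = 5.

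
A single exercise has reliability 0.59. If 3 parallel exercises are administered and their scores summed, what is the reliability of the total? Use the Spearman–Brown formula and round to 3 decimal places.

0.812

ρ_k = kρ / (1 + (k−1)ρ) = 3·0.59 / (1 + 2·0.59) = 1.770 / 2.180 = 0.812.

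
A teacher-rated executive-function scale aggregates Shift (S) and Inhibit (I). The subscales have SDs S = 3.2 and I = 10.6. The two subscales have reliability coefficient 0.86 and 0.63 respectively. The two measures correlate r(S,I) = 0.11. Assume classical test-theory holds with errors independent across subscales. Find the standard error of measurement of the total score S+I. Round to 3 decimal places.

6.558

Var(total) = 122.6 + 7.4624 = 130.062.
True-score variance = 79.5932 + 7.4624 = 87.0556, so reliability = 0.6693.
Error variance = 130.062 − 87.0556 = 43.0068; SEM = √43.0068 = 6.558.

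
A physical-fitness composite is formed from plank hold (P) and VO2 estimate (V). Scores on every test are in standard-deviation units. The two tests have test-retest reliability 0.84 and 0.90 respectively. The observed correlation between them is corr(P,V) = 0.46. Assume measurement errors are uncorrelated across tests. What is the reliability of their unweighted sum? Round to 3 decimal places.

Var(P+V) = 2 + 2·[0.46] = 2 + 0.92 = 2.92.
With uncorrelated errors the cross-covariances are all true-score covariance, so they carry over unchanged; only the diagonal terms shrink to ρᵢσᵢ².
True-score variance = [0.84 + 0.90] + 0.92 = 1.74 + 0.92 = 2.66.
Reliability = 2.66 / 2.92 = 0.911.

0.911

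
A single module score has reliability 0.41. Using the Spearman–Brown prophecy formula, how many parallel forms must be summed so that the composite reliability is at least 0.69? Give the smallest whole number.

4

k ≥ ρ*(1−ρ₁)/(ρ₁(1−ρ*)) = 0.69·0.59 / (0.41·0.31) = 3.203.
Smallest integer k = 4.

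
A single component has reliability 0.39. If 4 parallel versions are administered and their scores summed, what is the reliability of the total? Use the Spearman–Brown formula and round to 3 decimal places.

ρ_k = kρ / (1 + (k−1)ρ) = 4·0.39 / (1 + 3·0.39) = 1.560 / 2.170 = 0.719.

0.719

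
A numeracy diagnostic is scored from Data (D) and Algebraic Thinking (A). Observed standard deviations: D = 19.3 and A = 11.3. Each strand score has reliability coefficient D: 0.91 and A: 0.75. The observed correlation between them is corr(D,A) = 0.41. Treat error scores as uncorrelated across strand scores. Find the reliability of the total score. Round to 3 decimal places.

0.904

Var(D+A) = 19.3² + 11.3² + 2·[19.3·11.3·0.41] = 500.18 + 178.834 = 679.014.
With uncorrelated errors the cross-covariances are all true-score covariance, so they carry over unchanged; only the diagonal terms shrink to ρᵢσᵢ².
True-score variance = [19.3²·0.91 + 11.3²·0.75] + 178.834 = 434.733 + 178.834 = 613.567.
Reliability = 613.567 / 679.014 = 0.904.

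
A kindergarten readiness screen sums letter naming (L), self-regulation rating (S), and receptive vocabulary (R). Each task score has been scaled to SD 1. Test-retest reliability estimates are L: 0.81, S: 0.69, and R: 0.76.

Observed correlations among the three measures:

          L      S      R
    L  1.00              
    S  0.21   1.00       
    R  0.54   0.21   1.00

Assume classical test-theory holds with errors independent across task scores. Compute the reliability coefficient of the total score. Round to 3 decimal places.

Var(L+S+R) = 3 + 2·[0.21 + 0.54 + 0.21] = 3 + 1.92 = 4.92.
With uncorrelated errors the cross-covariances are all true-score covariance, so they carry over unchanged; only the diagonal terms shrink to ρᵢσᵢ².
True-score variance = [0.81 + 0.69 + 0.76] + 1.92 = 2.26 + 1.92 = 4.18.
Reliability = 4.18 / 4.92 = 0.850.

0.850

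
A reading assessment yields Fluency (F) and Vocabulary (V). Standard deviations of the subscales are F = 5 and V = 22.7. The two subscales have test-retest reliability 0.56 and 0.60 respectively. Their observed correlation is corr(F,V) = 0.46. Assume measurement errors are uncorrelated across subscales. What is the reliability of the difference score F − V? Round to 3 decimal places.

Var(F−V) = 5² + 22.7² − 2·5·22.7·0.46 = 540.29 − 104.42 = 435.87.
Under uncorrelated errors the observed covariances equal the true-score covariances, so only the own-variance terms attenuate.
True-score variance = [5²·0.56 + 22.7²·0.60] − 104.42 = 323.174 − 104.42 = 218.754.
Reliability = 218.754 / 435.87 = 0.502.

0.502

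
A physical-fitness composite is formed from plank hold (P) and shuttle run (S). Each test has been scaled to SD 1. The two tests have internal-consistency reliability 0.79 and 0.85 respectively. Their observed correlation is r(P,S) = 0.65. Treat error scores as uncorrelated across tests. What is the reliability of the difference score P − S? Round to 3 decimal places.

Var(P−S) = 1 + 1 − 2·0.65 = 2 − 1.3 = 0.7.
Under uncorrelated errors the observed covariances equal the true-score covariances, so only the own-variance terms attenuate.
True-score variance = [0.79 + 0.85] − 1.3 = 1.64 − 1.3 = 0.34.
Reliability = 0.34 / 0.7 = 0.486.

0.486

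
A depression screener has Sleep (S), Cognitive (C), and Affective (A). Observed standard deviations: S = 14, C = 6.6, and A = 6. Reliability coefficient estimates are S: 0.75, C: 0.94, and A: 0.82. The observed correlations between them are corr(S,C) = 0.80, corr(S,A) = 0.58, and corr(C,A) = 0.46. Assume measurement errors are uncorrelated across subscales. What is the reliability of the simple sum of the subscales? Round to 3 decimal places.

0.896

Var(S+C+A) = 14² + 6.6² + 6² + 2·[14·6.6·0.80 + 14·6·0.58 + 6.6·6·0.46] = 275.56 + 281.712 = 557.272.
With uncorrelated errors the cross-covariances are all true-score covariance, so they carry over unchanged; only the diagonal terms shrink to ρᵢσᵢ².
True-score variance = [14²·0.75 + 6.6²·0.94 + 6²·0.82] + 281.712 = 217.466 + 281.712 = 499.178.
Reliability = 499.178 / 557.272 = 0.896.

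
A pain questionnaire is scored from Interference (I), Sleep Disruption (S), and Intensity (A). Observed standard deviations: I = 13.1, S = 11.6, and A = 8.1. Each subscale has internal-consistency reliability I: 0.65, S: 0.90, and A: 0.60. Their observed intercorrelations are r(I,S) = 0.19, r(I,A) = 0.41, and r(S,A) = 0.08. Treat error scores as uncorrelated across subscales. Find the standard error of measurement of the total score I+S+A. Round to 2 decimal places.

9.99

Var(total) = 371.78 + 159.789 = 531.569.
True-score variance = 272.017 + 159.789 = 431.805, so reliability = 0.8123.
Error variance = 531.569 − 431.805 = 99.7635; SEM = √99.7635 = 9.99.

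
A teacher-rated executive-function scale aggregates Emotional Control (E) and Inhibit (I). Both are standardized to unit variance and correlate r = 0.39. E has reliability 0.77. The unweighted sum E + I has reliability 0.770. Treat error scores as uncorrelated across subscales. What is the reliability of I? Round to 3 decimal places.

0.591

Var(E+I) = 2 + 2·0.39 = 2.780.
True-score variance = ρ_E + ρ_I + 2·0.39, so 0.770 = (0.77 + ρ_I + 0.78) / 2.780.
ρ_I = 0.770·2.780 − 0.77 − 0.78 = 0.591.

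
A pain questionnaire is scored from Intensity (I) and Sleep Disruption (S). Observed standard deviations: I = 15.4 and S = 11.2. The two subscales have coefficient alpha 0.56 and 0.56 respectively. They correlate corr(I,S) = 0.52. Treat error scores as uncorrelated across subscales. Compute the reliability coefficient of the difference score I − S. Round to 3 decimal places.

Var(I−S) = 15.4² + 11.2² − 2·15.4·11.2·0.52 = 362.6 − 179.379 = 183.221.
Because errors are independent across components, Cov(Tᵢ,Tⱼ) = Cov(Xᵢ,Xⱼ); the off-diagonal part of the true-score variance is the same as above.
True-score variance = [15.4²·0.56 + 11.2²·0.56] − 179.379 = 203.056 − 179.379 = 23.6768.
Reliability = 23.6768 / 183.221 = 0.129.

0.129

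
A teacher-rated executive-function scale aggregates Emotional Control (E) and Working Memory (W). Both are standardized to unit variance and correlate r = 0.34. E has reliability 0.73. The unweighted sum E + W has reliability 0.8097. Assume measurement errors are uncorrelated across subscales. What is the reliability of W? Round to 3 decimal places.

0.760

Var(E+W) = 2 + 2·0.34 = 2.680.
True-score variance = ρ_E + ρ_W + 2·0.34, so 0.8097 = (0.73 + ρ_W + 0.68) / 2.680.
ρ_W = 0.8097·2.680 − 0.73 − 0.68 = 0.760.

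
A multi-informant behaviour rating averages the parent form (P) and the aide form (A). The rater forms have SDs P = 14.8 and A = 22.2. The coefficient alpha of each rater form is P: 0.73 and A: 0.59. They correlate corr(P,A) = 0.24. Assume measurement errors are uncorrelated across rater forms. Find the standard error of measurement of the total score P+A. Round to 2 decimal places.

16.16

Var(total) = 711.88 + 157.709 = 869.589.
True-score variance = 450.675 + 157.709 = 608.384, so reliability = 0.6996.
Error variance = 869.589 − 608.384 = 261.205; SEM = √261.205 = 16.16.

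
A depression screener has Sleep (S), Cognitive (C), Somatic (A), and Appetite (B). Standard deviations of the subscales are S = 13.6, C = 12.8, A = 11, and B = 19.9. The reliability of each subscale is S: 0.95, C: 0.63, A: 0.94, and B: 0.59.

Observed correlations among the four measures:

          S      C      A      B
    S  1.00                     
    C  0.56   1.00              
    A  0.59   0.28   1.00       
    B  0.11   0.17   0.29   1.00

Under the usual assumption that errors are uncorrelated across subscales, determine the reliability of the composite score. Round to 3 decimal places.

0.849

Var(S+C+A+B) = 13.6² + 12.8² + 11² + 19.9² + 2·[13.6·12.8·0.56 + 13.6·11·0.59 + 13.6·19.9·0.11 + 12.8·11·0.28 + 12.8·19.9·0.17 + 11·19.9·0.29] = 865.81 + 723.453 = 1589.26.
Because errors are independent across components, Cov(Tᵢ,Tⱼ) = Cov(Xᵢ,Xⱼ); the off-diagonal part of the true-score variance is the same as above.
True-score variance = [13.6²·0.95 + 12.8²·0.63 + 11²·0.94 + 19.9²·0.59] + 723.453 = 626.317 + 723.453 = 1349.77.
Reliability = 1349.77 / 1589.26 = 0.849.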